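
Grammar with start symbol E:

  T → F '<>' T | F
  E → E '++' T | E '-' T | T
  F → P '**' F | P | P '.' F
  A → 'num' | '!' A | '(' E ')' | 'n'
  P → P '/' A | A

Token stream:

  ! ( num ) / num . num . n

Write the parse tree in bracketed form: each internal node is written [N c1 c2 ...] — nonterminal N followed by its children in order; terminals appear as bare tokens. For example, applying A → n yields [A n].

E
T
F
P . F
P / A . F
A / A . F
! A / A . F
! ( E ) / A . F
! ( T ) / A . F
! ( F ) / A . F
! ( P ) / A . F
! ( A ) / A . F
! ( num ) / A . F
! ( num ) / num . F
! ( num ) / num . P . F
! ( num ) / num . A . F
! ( num ) / num . num . F
! ( num ) / num . num . P
! ( num ) / num . num . A
! ( num ) / num . num . n

[E [T [F [P [P [A ! [A ( [E [T [F [P [A num]]]]] )]]] / [A num]] . [F [P [A num]] . [F [P [A n]]]]]]]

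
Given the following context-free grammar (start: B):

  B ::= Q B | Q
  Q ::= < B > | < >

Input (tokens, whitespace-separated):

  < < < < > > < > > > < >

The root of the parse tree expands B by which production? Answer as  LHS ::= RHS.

[B [Q < [B [Q < [B [Q < [B [Q < >]] >] [B [Q < >]]] >]] >] [B [Q < >]]]

B ::= Q B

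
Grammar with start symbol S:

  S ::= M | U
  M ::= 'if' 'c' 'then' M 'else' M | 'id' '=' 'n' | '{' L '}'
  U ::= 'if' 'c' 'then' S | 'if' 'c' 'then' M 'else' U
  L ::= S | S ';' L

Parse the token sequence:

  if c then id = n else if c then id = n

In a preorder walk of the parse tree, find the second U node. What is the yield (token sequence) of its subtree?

if c then id = n

[S [U if c then [M id = n] else [U if c then [S [M id = n]]]]]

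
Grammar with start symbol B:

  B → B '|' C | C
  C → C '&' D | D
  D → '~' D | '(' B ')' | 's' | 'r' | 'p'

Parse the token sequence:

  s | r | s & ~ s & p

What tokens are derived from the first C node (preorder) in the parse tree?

[B [B [B [C [D s]]] | [C [D r]]] | [C [C [C [D s]] & [D ~ [D s]]] & [D p]]]

s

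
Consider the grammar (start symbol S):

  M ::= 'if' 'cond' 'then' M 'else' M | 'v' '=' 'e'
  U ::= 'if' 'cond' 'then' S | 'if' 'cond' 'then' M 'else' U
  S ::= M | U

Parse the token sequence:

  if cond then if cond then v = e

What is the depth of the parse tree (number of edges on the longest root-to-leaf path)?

6

[S [U if cond then [S [U if cond then [S [M v = e]]]]]]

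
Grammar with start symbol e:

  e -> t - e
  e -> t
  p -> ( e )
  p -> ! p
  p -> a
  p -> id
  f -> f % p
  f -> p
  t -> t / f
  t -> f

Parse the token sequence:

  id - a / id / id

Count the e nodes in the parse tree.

[e [t [f [p id]]] - [e [t [t [t [f [p a]]] / [f [p id]]] / [f [p id]]]]]

2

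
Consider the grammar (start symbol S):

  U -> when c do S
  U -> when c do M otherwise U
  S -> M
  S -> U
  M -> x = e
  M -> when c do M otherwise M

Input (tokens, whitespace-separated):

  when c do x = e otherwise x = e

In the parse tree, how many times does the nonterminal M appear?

[S [M when c do [M x = e] otherwise [M x = e]]]

3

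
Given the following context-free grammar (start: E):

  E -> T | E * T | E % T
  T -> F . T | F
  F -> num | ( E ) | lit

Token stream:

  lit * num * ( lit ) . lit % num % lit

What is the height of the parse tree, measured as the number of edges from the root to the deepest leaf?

8

[E [E [E [E [E [T [F lit]]] * [T [F num]]] * [T [F ( [E [T [F lit]]] )] . [T [F lit]]]] % [T [F num]]] % [T [F lit]]]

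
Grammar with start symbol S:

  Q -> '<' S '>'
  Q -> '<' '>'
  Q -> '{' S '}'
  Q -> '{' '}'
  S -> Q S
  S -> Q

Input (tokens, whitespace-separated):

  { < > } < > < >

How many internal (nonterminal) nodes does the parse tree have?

[S [Q { [S [Q < >]] }] [S [Q < >] [S [Q < >]]]]

8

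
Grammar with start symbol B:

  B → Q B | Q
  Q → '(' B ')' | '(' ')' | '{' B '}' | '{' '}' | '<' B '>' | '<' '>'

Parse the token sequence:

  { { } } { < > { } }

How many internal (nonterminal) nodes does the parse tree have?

10

[B [Q { [B [Q { }]] }] [B [Q { [B [Q < >] [B [Q { }]]] }]]]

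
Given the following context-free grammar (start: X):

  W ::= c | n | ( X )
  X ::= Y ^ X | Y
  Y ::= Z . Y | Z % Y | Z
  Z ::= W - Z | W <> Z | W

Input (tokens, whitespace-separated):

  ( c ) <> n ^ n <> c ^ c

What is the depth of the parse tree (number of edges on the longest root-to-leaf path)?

8

[X [Y [Z [W ( [X [Y [Z [W c]]]] )] <> [Z [W n]]]] ^ [X [Y [Z [W n] <> [Z [W c]]]] ^ [X [Y [Z [W c]]]]]]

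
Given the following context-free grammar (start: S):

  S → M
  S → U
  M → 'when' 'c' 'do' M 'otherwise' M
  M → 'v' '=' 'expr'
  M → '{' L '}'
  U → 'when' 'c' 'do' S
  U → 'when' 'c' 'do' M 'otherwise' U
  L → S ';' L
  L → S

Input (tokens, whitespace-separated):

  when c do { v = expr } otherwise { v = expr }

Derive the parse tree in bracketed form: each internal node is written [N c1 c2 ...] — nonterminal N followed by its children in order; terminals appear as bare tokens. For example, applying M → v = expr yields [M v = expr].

[S [M when c do [M { [L [S [M v = expr]]] }] otherwise [M { [L [S [M v = expr]]] }]]]

S
M
when c do M otherwise M
when c do { L } otherwise M
when c do { S } otherwise M
when c do { M } otherwise M
when c do { v = expr } otherwise M
when c do { v = expr } otherwise { L }
when c do { v = expr } otherwise { S }
when c do { v = expr } otherwise { M }
when c do { v = expr } otherwise { v = expr }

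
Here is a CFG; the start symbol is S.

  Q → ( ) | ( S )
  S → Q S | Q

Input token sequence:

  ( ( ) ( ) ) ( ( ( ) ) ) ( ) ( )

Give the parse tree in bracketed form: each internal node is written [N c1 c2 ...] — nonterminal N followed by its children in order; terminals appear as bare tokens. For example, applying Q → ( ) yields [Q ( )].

[S [Q ( [S [Q ( )] [S [Q ( )]]] )] [S [Q ( [S [Q ( [S [Q ( )]] )]] )] [S [Q ( )] [S [Q ( )]]]]]

S
Q S
( S ) S
( Q S ) S
( ( ) S ) S
( ( ) Q ) S
( ( ) ( ) ) S
( ( ) ( ) ) Q S
( ( ) ( ) ) ( S ) S
( ( ) ( ) ) ( Q ) S
( ( ) ( ) ) ( ( S ) ) S
( ( ) ( ) ) ( ( Q ) ) S
( ( ) ( ) ) ( ( ( ) ) ) S
( ( ) ( ) ) ( ( ( ) ) ) Q S
( ( ) ( ) ) ( ( ( ) ) ) ( ) S
( ( ) ( ) ) ( ( ( ) ) ) ( ) Q
( ( ) ( ) ) ( ( ( ) ) ) ( ) ( )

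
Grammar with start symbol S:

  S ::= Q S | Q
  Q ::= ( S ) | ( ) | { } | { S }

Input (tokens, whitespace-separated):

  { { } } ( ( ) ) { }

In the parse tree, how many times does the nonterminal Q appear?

[S [Q { [S [Q { }]] }] [S [Q ( [S [Q ( )]] )] [S [Q { }]]]]

5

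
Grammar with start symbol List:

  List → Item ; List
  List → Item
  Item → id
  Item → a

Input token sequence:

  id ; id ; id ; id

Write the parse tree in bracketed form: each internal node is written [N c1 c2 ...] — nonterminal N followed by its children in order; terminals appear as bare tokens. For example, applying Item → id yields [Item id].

List
Item ; List
id ; List
id ; Item ; List
id ; id ; List
id ; id ; Item ; List
id ; id ; id ; List
id ; id ; id ; Item
id ; id ; id ; id

[List [Item id] ; [List [Item id] ; [List [Item id] ; [List [Item id]]]]]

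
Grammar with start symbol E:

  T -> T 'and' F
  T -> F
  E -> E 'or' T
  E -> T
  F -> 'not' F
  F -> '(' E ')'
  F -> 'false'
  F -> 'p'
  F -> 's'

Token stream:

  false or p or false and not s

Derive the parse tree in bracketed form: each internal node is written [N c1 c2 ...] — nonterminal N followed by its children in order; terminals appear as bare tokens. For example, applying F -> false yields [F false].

E
E or T
E or T or T
T or T or T
F or T or T
false or T or T
false or F or T
false or p or T
false or p or T and F
false or p or F and F
false or p or false and F
false or p or false and not F
false or p or false and not s

[E [E [E [T [F false]]] or [T [F p]]] or [T [T [F false]] and [F not [F s]]]]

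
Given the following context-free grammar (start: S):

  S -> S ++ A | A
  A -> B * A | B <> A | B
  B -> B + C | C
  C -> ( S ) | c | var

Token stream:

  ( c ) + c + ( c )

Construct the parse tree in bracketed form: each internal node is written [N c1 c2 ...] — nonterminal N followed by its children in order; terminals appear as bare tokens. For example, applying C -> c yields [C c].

[S [A [B [B [B [C ( [S [A [B [C c]]]] )]] + [C c]] + [C ( [S [A [B [C c]]]] )]]]]

S
A
B
B + C
B + C + C
C + C + C
( S ) + C + C
( A ) + C + C
( B ) + C + C
( C ) + C + C
( c ) + C + C
( c ) + c + C
( c ) + c + ( S )
( c ) + c + ( A )
( c ) + c + ( B )
( c ) + c + ( C )
( c ) + c + ( c )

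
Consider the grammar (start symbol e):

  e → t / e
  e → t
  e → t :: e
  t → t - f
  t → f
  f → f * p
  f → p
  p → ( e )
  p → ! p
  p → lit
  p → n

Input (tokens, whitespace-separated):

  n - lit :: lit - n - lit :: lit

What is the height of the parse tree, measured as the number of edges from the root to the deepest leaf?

[e [t [t [f [p n]]] - [f [p lit]]] :: [e [t [t [t [f [p lit]]] - [f [p n]]] - [f [p lit]]] :: [e [t [f [p lit]]]]]]

7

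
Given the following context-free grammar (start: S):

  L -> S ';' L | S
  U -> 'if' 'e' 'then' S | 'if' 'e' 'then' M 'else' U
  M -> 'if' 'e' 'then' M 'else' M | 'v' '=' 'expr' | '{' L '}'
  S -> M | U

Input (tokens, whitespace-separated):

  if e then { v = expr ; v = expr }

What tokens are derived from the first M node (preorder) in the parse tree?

{ v = expr ; v = expr }

[S [U if e then [S [M { [L [S [M v = expr]] ; [L [S [M v = expr]]]] }]]]]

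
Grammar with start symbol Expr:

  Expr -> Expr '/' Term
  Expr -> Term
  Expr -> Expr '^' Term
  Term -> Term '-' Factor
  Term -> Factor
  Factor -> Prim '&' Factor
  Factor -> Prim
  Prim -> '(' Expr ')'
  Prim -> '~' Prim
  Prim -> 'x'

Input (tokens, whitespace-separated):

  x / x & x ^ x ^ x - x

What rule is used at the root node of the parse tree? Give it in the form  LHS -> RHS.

[Expr [Expr [Expr [Expr [Term [Factor [Prim x]]]] / [Term [Factor [Prim x] & [Factor [Prim x]]]]] ^ [Term [Factor [Prim x]]]] ^ [Term [Term [Factor [Prim x]]] - [Factor [Prim x]]]]

Expr -> Expr '^' Term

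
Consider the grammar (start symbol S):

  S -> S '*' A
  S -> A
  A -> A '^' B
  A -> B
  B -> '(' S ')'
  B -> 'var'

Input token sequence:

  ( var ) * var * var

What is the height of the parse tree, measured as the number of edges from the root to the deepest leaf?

[S [S [S [A [B ( [S [A [B var]]] )]]] * [A [B var]]] * [A [B var]]]

8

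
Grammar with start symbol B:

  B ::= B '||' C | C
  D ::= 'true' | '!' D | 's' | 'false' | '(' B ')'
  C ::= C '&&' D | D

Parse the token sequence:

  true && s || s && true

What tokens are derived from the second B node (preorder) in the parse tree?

true && s

[B [B [C [C [D true]] && [D s]]] || [C [C [D s]] && [D true]]]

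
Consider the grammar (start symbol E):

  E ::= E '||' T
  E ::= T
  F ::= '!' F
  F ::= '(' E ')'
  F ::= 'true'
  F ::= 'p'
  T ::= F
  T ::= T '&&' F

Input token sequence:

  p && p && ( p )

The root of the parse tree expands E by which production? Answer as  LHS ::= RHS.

E ::= T

[E [T [T [T [F p]] && [F p]] && [F ( [E [T [F p]]] )]]]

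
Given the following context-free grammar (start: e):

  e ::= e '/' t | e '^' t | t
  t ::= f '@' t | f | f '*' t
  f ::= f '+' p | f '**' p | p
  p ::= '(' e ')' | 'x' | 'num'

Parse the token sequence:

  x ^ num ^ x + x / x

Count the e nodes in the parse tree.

[e [e [e [e [t [f [p x]]]] ^ [t [f [p num]]]] ^ [t [f [f [p x]] + [p x]]]] / [t [f [p x]]]]

4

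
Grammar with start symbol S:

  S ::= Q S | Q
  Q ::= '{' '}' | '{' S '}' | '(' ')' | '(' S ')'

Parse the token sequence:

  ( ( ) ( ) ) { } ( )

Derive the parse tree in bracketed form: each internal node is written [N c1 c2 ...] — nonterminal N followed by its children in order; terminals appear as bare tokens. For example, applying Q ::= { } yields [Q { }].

S
Q S
( S ) S
( Q S ) S
( ( ) S ) S
( ( ) Q ) S
( ( ) ( ) ) S
( ( ) ( ) ) Q S
( ( ) ( ) ) { } S
( ( ) ( ) ) { } Q
( ( ) ( ) ) { } ( )

[S [Q ( [S [Q ( )] [S [Q ( )]]] )] [S [Q { }] [S [Q ( )]]]]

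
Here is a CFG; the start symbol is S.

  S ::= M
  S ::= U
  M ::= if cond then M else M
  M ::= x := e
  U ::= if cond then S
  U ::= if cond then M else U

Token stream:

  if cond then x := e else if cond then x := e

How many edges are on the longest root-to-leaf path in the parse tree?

[S [U if cond then [M x := e] else [U if cond then [S [M x := e]]]]]

5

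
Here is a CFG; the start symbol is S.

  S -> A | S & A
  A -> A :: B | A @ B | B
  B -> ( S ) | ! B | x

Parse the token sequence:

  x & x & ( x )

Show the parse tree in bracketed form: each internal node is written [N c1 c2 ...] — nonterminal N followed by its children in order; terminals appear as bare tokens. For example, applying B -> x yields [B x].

S
S & A
S & A & A
A & A & A
B & A & A
x & A & A
x & B & A
x & x & A
x & x & B
x & x & ( S )
x & x & ( A )
x & x & ( B )
x & x & ( x )

[S [S [S [A [B x]]] & [A [B x]]] & [A [B ( [S [A [B x]]] )]]]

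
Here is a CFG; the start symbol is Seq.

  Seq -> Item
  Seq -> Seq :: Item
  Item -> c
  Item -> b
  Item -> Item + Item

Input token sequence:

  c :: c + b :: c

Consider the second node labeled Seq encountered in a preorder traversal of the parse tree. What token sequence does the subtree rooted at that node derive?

[Seq [Seq [Seq [Item c]] :: [Item [Item c] + [Item b]]] :: [Item c]]

c :: c + b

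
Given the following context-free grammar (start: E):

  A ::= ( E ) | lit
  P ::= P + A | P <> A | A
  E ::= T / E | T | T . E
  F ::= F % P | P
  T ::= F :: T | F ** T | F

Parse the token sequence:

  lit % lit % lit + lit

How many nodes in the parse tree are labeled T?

[E [T [F [F [F [P [A lit]]] % [P [A lit]]] % [P [P [A lit]] + [A lit]]]]]

1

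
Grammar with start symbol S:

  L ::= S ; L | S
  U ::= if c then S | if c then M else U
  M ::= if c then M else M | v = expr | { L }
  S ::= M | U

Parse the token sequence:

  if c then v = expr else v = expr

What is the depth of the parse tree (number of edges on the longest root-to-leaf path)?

3

[S [M if c then [M v = expr] else [M v = expr]]]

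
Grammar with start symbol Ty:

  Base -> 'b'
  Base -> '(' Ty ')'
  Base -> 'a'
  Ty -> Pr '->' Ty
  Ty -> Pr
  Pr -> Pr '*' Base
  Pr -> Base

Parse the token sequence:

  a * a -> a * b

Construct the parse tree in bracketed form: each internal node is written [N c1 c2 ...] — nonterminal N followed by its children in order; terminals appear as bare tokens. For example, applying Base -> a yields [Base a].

[Ty [Pr [Pr [Base a]] * [Base a]] -> [Ty [Pr [Pr [Base a]] * [Base b]]]]

Ty
Pr -> Ty
Pr * Base -> Ty
Base * Base -> Ty
a * Base -> Ty
a * a -> Ty
a * a -> Pr
a * a -> Pr * Base
a * a -> Base * Base
a * a -> a * Base
a * a -> a * b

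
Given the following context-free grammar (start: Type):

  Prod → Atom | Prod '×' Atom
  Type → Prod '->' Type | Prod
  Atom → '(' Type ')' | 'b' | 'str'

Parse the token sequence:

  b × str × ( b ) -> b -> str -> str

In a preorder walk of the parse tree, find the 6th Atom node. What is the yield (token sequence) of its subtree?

[Type [Prod [Prod [Prod [Atom b]] × [Atom str]] × [Atom ( [Type [Prod [Atom b]]] )]] -> [Type [Prod [Atom b]] -> [Type [Prod [Atom str]] -> [Type [Prod [Atom str]]]]]]

str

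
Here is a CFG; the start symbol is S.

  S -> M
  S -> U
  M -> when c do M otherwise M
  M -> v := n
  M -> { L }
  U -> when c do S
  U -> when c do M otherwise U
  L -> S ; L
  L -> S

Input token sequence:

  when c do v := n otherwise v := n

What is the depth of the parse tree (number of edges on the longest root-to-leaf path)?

3

[S [M when c do [M v := n] otherwise [M v := n]]]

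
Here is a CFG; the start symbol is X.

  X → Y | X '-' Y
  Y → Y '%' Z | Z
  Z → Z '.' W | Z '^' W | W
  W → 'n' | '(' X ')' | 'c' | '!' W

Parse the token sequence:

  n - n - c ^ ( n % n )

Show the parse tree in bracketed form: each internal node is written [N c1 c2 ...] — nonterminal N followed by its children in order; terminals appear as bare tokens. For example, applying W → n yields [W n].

X
X - Y
X - Y - Y
Y - Y - Y
Z - Y - Y
W - Y - Y
n - Y - Y
n - Z - Y
n - W - Y
n - n - Y
n - n - Z
n - n - Z ^ W
n - n - W ^ W
n - n - c ^ W
n - n - c ^ ( X )
n - n - c ^ ( Y )
n - n - c ^ ( Y % Z )
n - n - c ^ ( Z % Z )
n - n - c ^ ( W % Z )
n - n - c ^ ( n % Z )
n - n - c ^ ( n % W )
n - n - c ^ ( n % n )

[X [X [X [Y [Z [W n]]]] - [Y [Z [W n]]]] - [Y [Z [Z [W c]] ^ [W ( [X [Y [Y [Z [W n]]] % [Z [W n]]]] )]]]]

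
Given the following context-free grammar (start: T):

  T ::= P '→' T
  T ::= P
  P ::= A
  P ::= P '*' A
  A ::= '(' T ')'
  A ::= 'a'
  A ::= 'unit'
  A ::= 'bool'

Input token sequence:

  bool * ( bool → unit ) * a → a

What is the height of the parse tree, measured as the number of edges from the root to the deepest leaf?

[T [P [P [P [A bool]] * [A ( [T [P [A bool]] → [T [P [A unit]]]] )]] * [A a]] → [T [P [A a]]]]

8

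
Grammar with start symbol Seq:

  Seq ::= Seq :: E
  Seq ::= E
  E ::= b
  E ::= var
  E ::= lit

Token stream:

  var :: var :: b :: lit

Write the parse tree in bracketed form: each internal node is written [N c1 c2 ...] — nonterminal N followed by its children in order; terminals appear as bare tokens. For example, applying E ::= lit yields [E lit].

[Seq [Seq [Seq [Seq [E var]] :: [E var]] :: [E b]] :: [E lit]]

Seq
Seq :: E
Seq :: E :: E
Seq :: E :: E :: E
E :: E :: E :: E
var :: E :: E :: E
var :: var :: E :: E
var :: var :: b :: E
var :: var :: b :: lit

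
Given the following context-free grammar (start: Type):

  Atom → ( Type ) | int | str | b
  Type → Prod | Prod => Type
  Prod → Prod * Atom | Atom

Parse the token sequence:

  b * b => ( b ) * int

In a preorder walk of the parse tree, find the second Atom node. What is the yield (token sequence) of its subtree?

b

[Type [Prod [Prod [Atom b]] * [Atom b]] => [Type [Prod [Prod [Atom ( [Type [Prod [Atom b]]] )]] * [Atom int]]]]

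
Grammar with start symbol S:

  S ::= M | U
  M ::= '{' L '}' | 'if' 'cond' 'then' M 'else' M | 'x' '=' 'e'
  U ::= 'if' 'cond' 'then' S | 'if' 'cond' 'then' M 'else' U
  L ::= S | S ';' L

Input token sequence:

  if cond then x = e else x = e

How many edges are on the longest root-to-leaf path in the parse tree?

3

[S [M if cond then [M x = e] else [M x = e]]]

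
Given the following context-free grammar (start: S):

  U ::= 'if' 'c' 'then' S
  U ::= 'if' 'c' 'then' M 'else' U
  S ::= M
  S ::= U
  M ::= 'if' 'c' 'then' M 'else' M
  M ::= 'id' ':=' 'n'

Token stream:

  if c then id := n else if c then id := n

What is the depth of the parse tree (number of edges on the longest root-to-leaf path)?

[S [U if c then [M id := n] else [U if c then [S [M id := n]]]]]

5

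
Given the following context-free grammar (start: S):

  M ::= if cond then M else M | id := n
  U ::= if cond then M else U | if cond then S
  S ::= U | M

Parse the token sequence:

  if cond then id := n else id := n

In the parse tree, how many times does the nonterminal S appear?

[S [M if cond then [M id := n] else [M id := n]]]

1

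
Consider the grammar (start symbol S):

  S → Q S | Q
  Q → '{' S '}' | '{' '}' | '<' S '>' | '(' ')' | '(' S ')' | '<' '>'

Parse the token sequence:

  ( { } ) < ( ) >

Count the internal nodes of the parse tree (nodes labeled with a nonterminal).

[S [Q ( [S [Q { }]] )] [S [Q < [S [Q ( )]] >]]]

8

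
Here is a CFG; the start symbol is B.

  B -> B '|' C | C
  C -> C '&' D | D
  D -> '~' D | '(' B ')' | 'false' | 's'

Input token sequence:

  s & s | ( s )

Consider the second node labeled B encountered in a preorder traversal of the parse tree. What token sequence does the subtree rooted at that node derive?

s & s

[B [B [C [C [D s]] & [D s]]] | [C [D ( [B [C [D s]]] )]]]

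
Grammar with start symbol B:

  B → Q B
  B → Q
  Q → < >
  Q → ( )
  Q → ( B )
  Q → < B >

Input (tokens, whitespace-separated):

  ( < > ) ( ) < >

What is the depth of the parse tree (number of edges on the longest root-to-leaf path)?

4

[B [Q ( [B [Q < >]] )] [B [Q ( )] [B [Q < >]]]]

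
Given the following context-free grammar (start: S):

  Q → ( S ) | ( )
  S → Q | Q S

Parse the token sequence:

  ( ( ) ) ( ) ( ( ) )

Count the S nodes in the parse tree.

[S [Q ( [S [Q ( )]] )] [S [Q ( )] [S [Q ( [S [Q ( )]] )]]]]

5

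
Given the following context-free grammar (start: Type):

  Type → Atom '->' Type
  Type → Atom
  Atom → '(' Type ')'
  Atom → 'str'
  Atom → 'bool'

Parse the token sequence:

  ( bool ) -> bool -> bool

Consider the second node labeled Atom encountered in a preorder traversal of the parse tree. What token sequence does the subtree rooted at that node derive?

[Type [Atom ( [Type [Atom bool]] )] -> [Type [Atom bool] -> [Type [Atom bool]]]]

bool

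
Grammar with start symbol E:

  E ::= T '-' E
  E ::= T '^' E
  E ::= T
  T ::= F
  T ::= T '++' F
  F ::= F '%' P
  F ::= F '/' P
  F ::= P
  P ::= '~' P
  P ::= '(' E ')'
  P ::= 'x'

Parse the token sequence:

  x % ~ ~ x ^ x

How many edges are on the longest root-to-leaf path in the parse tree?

[E [T [F [F [P x]] % [P ~ [P ~ [P x]]]]] ^ [E [T [F [P x]]]]]

6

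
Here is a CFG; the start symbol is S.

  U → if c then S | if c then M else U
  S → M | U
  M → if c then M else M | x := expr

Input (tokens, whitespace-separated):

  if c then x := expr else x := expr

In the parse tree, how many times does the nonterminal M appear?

3

[S [M if c then [M x := expr] else [M x := expr]]]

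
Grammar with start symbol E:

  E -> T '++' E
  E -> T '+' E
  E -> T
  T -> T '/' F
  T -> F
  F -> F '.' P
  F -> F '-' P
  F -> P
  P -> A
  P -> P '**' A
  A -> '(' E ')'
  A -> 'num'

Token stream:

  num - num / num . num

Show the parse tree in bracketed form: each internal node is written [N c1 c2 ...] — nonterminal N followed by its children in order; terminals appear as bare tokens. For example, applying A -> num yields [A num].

[E [T [T [F [F [P [A num]]] - [P [A num]]]] / [F [F [P [A num]]] . [P [A num]]]]]

E
T
T / F
F / F
F - P / F
P - P / F
A - P / F
num - P / F
num - A / F
num - num / F
num - num / F . P
num - num / P . P
num - num / A . P
num - num / num . P
num - num / num . A
num - num / num . num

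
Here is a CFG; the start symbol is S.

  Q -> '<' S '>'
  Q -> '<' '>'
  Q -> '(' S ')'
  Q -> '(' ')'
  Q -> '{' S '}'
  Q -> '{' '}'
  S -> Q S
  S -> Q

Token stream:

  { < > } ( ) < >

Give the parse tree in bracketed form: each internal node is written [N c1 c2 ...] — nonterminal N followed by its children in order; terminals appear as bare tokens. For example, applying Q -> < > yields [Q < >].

[S [Q { [S [Q < >]] }] [S [Q ( )] [S [Q < >]]]]

S
Q S
{ S } S
{ Q } S
{ < > } S
{ < > } Q S
{ < > } ( ) S
{ < > } ( ) Q
{ < > } ( ) < >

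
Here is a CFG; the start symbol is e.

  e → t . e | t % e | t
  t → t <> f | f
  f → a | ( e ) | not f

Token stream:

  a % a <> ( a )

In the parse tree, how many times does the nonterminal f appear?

[e [t [f a]] % [e [t [t [f a]] <> [f ( [e [t [f a]]] )]]]]

4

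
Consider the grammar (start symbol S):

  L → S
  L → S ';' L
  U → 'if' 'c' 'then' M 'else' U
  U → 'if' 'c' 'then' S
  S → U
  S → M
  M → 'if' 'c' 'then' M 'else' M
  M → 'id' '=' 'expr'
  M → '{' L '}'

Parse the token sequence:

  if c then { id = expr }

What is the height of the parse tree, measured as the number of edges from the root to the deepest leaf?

[S [U if c then [S [M { [L [S [M id = expr]]] }]]]]

7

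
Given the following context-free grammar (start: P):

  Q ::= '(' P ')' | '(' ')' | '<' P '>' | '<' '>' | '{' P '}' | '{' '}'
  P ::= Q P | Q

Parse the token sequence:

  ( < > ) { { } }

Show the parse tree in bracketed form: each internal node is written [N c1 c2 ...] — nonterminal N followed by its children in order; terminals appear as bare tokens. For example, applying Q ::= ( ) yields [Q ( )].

[P [Q ( [P [Q < >]] )] [P [Q { [P [Q { }]] }]]]

P
Q P
( P ) P
( Q ) P
( < > ) P
( < > ) Q
( < > ) { P }
( < > ) { Q }
( < > ) { { } }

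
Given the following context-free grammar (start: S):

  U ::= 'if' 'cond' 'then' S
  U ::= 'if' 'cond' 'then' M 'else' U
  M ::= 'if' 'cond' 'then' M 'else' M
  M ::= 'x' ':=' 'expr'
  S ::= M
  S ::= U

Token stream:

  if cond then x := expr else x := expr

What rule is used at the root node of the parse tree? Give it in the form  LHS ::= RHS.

S ::= M

[S [M if cond then [M x := expr] else [M x := expr]]]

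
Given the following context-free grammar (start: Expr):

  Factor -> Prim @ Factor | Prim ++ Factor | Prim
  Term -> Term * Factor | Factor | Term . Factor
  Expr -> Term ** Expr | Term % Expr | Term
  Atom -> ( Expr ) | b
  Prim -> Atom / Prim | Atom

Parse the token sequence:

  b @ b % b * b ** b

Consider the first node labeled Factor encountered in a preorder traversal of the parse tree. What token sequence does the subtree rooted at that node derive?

b @ b

[Expr [Term [Factor [Prim [Atom b]] @ [Factor [Prim [Atom b]]]]] % [Expr [Term [Term [Factor [Prim [Atom b]]]] * [Factor [Prim [Atom b]]]] ** [Expr [Term [Factor [Prim [Atom b]]]]]]]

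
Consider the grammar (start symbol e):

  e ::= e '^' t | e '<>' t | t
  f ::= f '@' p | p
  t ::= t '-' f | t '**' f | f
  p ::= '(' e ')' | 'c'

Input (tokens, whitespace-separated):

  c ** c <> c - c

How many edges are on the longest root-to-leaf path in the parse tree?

[e [e [t [t [f [p c]]] ** [f [p c]]]] <> [t [t [f [p c]]] - [f [p c]]]]

6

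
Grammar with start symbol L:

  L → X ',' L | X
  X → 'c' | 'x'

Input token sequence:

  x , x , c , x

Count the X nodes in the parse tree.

4

[L [X x] , [L [X x] , [L [X c] , [L [X x]]]]]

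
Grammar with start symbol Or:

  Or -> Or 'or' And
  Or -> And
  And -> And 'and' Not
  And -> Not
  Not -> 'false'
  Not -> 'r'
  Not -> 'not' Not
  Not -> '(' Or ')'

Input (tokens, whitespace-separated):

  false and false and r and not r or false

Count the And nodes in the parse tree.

5

[Or [Or [And [And [And [And [Not false]] and [Not false]] and [Not r]] and [Not not [Not r]]]] or [And [Not false]]]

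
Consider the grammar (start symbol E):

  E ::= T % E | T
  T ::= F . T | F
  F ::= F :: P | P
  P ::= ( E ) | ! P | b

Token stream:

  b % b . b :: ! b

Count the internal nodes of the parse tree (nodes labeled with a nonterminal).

14

[E [T [F [P b]]] % [E [T [F [P b]] . [T [F [F [P b]] :: [P ! [P b]]]]]]]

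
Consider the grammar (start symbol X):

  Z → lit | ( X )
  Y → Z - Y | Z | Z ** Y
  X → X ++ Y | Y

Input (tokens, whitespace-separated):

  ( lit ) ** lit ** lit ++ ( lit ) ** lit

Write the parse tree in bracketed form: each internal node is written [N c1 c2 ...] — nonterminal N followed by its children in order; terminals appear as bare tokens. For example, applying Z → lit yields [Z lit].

X
X ++ Y
Y ++ Y
Z ** Y ++ Y
( X ) ** Y ++ Y
( Y ) ** Y ++ Y
( Z ) ** Y ++ Y
( lit ) ** Y ++ Y
( lit ) ** Z ** Y ++ Y
( lit ) ** lit ** Y ++ Y
( lit ) ** lit ** Z ++ Y
( lit ) ** lit ** lit ++ Y
( lit ) ** lit ** lit ++ Z ** Y
( lit ) ** lit ** lit ++ ( X ) ** Y
( lit ) ** lit ** lit ++ ( Y ) ** Y
( lit ) ** lit ** lit ++ ( Z ) ** Y
( lit ) ** lit ** lit ++ ( lit ) ** Y
( lit ) ** lit ** lit ++ ( lit ) ** Z
( lit ) ** lit ** lit ++ ( lit ) ** lit

[X [X [Y [Z ( [X [Y [Z lit]]] )] ** [Y [Z lit] ** [Y [Z lit]]]]] ++ [Y [Z ( [X [Y [Z lit]]] )] ** [Y [Z lit]]]]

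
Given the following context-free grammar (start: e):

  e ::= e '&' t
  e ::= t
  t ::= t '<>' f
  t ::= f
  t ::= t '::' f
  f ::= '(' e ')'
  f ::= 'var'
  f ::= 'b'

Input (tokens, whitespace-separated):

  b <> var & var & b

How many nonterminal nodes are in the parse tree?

[e [e [e [t [t [f b]] <> [f var]]] & [t [f var]]] & [t [f b]]]

11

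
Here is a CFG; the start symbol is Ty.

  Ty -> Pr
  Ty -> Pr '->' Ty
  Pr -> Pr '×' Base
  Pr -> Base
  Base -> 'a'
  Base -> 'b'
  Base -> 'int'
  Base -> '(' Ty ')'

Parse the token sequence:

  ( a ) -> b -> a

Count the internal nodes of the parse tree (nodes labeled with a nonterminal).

12

[Ty [Pr [Base ( [Ty [Pr [Base a]]] )]] -> [Ty [Pr [Base b]] -> [Ty [Pr [Base a]]]]]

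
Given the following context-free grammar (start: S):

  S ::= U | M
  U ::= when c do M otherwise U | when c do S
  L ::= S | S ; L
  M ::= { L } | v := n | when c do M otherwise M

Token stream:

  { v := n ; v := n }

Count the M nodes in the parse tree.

3

[S [M { [L [S [M v := n]] ; [L [S [M v := n]]]] }]]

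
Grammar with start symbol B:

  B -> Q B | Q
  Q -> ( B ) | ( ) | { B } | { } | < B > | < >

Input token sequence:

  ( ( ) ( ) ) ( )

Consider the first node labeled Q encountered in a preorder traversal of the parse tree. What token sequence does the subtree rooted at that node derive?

[B [Q ( [B [Q ( )] [B [Q ( )]]] )] [B [Q ( )]]]

( ( ) ( ) )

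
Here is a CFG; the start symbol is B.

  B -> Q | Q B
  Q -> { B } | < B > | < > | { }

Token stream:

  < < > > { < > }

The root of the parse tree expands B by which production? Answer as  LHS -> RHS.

[B [Q < [B [Q < >]] >] [B [Q { [B [Q < >]] }]]]

B -> Q B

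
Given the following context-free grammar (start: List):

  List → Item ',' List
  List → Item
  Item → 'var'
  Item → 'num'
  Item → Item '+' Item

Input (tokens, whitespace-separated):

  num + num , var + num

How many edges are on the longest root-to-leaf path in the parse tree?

[List [Item [Item num] + [Item num]] , [List [Item [Item var] + [Item num]]]]

4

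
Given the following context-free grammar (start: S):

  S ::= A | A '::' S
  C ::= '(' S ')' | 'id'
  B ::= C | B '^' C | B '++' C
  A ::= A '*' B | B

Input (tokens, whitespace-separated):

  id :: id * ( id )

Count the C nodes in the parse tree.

4

[S [A [B [C id]]] :: [S [A [A [B [C id]]] * [B [C ( [S [A [B [C id]]]] )]]]]]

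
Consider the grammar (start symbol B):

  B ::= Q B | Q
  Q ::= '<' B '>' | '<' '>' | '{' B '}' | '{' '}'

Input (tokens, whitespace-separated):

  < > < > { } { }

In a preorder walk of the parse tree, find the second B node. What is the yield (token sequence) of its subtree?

< > { } { }

[B [Q < >] [B [Q < >] [B [Q { }] [B [Q { }]]]]]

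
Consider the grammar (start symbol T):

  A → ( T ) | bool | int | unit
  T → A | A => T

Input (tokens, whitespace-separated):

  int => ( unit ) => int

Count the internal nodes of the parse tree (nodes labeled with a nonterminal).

[T [A int] => [T [A ( [T [A unit]] )] => [T [A int]]]]

8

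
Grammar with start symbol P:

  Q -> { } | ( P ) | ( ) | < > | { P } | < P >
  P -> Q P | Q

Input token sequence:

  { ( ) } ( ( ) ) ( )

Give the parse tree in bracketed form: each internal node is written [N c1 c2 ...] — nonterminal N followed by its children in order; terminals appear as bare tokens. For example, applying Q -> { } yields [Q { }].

P
Q P
{ P } P
{ Q } P
{ ( ) } P
{ ( ) } Q P
{ ( ) } ( P ) P
{ ( ) } ( Q ) P
{ ( ) } ( ( ) ) P
{ ( ) } ( ( ) ) Q
{ ( ) } ( ( ) ) ( )

[P [Q { [P [Q ( )]] }] [P [Q ( [P [Q ( )]] )] [P [Q ( )]]]]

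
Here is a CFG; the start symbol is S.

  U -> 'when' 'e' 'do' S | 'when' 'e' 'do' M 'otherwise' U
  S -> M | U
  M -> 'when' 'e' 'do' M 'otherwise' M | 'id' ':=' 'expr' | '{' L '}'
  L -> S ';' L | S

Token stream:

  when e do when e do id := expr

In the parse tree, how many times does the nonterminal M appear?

1

[S [U when e do [S [U when e do [S [M id := expr]]]]]]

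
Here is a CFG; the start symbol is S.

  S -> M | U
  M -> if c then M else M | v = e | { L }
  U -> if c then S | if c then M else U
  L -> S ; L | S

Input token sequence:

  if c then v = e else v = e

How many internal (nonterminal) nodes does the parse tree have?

4

[S [M if c then [M v = e] else [M v = e]]]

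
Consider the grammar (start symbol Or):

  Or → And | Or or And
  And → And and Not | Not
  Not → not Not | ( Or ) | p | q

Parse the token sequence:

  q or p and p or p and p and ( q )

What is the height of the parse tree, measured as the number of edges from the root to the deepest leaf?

[Or [Or [Or [And [Not q]]] or [And [And [Not p]] and [Not p]]] or [And [And [And [Not p]] and [Not p]] and [Not ( [Or [And [Not q]]] )]]]

6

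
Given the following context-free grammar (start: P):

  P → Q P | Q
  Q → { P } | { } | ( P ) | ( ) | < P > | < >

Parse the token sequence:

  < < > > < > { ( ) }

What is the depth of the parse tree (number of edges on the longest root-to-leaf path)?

6

[P [Q < [P [Q < >]] >] [P [Q < >] [P [Q { [P [Q ( )]] }]]]]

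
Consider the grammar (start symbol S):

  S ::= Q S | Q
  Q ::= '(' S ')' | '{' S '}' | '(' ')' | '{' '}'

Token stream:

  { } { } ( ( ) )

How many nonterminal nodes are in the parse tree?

[S [Q { }] [S [Q { }] [S [Q ( [S [Q ( )]] )]]]]

8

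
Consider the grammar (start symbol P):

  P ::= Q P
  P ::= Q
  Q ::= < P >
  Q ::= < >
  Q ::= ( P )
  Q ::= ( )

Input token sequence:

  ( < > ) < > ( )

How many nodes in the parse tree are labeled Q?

4

[P [Q ( [P [Q < >]] )] [P [Q < >] [P [Q ( )]]]]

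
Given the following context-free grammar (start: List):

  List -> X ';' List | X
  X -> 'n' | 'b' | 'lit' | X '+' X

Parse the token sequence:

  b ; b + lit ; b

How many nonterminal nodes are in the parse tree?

[List [X b] ; [List [X [X b] + [X lit]] ; [List [X b]]]]

8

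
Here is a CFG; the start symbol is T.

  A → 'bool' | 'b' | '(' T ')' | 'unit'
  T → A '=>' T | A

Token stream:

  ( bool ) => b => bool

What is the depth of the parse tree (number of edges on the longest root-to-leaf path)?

[T [A ( [T [A bool]] )] => [T [A b] => [T [A bool]]]]

4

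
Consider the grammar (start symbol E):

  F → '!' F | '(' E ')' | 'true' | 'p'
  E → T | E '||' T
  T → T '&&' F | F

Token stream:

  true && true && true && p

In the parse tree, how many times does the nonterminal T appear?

[E [T [T [T [T [F true]] && [F true]] && [F true]] && [F p]]]

4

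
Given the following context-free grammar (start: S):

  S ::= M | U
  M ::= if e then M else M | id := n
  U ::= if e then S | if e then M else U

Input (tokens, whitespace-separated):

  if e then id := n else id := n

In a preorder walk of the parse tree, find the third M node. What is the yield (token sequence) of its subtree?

[S [M if e then [M id := n] else [M id := n]]]

id := n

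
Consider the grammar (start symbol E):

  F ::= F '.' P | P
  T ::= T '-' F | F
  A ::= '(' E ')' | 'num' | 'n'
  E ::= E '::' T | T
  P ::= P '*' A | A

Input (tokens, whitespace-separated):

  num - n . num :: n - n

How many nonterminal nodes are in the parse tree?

21

[E [E [T [T [F [P [A num]]]] - [F [F [P [A n]]] . [P [A num]]]]] :: [T [T [F [P [A n]]]] - [F [P [A n]]]]]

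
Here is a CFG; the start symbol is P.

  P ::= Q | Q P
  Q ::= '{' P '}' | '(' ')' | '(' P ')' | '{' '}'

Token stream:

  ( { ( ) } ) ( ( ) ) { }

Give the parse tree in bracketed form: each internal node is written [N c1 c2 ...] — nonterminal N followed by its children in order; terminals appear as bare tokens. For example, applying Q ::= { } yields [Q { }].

[P [Q ( [P [Q { [P [Q ( )]] }]] )] [P [Q ( [P [Q ( )]] )] [P [Q { }]]]]

P
Q P
( P ) P
( Q ) P
( { P } ) P
( { Q } ) P
( { ( ) } ) P
( { ( ) } ) Q P
( { ( ) } ) ( P ) P
( { ( ) } ) ( Q ) P
( { ( ) } ) ( ( ) ) P
( { ( ) } ) ( ( ) ) Q
( { ( ) } ) ( ( ) ) { }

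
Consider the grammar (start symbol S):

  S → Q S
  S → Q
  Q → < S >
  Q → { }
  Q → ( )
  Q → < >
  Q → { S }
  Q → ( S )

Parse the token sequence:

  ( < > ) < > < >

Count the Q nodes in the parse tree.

[S [Q ( [S [Q < >]] )] [S [Q < >] [S [Q < >]]]]

4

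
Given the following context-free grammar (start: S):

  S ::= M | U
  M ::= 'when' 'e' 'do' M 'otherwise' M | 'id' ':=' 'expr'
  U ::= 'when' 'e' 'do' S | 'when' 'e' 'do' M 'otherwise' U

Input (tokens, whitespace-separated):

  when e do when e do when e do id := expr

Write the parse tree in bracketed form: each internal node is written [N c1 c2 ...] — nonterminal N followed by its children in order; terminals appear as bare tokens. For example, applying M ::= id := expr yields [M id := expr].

S
U
when e do S
when e do U
when e do when e do S
when e do when e do U
when e do when e do when e do S
when e do when e do when e do M
when e do when e do when e do id := expr

[S [U when e do [S [U when e do [S [U when e do [S [M id := expr]]]]]]]]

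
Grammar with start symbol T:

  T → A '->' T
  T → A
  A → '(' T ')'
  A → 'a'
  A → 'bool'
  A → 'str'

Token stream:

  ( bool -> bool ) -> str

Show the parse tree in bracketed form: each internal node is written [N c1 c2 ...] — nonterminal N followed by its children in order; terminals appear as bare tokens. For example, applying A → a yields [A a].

[T [A ( [T [A bool] -> [T [A bool]]] )] -> [T [A str]]]

T
A -> T
( T ) -> T
( A -> T ) -> T
( bool -> T ) -> T
( bool -> A ) -> T
( bool -> bool ) -> T
( bool -> bool ) -> A
( bool -> bool ) -> str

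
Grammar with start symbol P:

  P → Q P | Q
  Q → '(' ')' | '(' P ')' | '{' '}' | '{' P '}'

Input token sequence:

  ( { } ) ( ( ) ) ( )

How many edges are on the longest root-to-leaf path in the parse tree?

[P [Q ( [P [Q { }]] )] [P [Q ( [P [Q ( )]] )] [P [Q ( )]]]]

5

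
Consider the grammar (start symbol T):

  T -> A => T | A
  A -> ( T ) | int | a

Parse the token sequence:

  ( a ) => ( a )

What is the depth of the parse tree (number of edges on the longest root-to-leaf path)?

[T [A ( [T [A a]] )] => [T [A ( [T [A a]] )]]]

5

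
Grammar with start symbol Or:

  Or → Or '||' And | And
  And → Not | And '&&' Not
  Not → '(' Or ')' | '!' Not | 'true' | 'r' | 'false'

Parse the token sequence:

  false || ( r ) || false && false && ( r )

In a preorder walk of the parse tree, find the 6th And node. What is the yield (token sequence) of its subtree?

[Or [Or [Or [And [Not false]]] || [And [Not ( [Or [And [Not r]]] )]]] || [And [And [And [Not false]] && [Not false]] && [Not ( [Or [And [Not r]]] )]]]

false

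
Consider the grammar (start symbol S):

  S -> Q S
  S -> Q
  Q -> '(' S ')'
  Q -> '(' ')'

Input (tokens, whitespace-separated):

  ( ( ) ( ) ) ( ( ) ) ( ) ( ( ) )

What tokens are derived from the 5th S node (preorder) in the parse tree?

[S [Q ( [S [Q ( )] [S [Q ( )]]] )] [S [Q ( [S [Q ( )]] )] [S [Q ( )] [S [Q ( [S [Q ( )]] )]]]]]

( )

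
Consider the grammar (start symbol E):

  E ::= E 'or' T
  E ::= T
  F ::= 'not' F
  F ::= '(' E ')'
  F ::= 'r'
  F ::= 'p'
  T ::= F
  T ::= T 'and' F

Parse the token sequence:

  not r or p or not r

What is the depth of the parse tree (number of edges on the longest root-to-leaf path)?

6

[E [E [E [T [F not [F r]]]] or [T [F p]]] or [T [F not [F r]]]]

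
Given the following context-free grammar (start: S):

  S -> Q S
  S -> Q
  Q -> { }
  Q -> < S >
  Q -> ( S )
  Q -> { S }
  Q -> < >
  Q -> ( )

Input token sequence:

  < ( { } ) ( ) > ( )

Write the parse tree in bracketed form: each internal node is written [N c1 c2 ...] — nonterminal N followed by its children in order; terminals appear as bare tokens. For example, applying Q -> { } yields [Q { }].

S
Q S
< S > S
< Q S > S
< ( S ) S > S
< ( Q ) S > S
< ( { } ) S > S
< ( { } ) Q > S
< ( { } ) ( ) > S
< ( { } ) ( ) > Q
< ( { } ) ( ) > ( )

[S [Q < [S [Q ( [S [Q { }]] )] [S [Q ( )]]] >] [S [Q ( )]]]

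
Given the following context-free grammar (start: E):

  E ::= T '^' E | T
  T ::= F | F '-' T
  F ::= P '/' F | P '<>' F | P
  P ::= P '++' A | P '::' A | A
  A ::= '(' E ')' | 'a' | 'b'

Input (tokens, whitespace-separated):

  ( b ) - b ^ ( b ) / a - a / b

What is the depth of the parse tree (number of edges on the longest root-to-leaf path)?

[E [T [F [P [A ( [E [T [F [P [A b]]]]] )]]] - [T [F [P [A b]]]]] ^ [E [T [F [P [A ( [E [T [F [P [A b]]]]] )]] / [F [P [A a]]]] - [T [F [P [A a]] / [F [P [A b]]]]]]]]

11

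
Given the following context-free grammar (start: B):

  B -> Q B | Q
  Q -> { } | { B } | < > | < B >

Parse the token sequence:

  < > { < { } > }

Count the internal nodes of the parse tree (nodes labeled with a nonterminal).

8

[B [Q < >] [B [Q { [B [Q < [B [Q { }]] >]] }]]]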